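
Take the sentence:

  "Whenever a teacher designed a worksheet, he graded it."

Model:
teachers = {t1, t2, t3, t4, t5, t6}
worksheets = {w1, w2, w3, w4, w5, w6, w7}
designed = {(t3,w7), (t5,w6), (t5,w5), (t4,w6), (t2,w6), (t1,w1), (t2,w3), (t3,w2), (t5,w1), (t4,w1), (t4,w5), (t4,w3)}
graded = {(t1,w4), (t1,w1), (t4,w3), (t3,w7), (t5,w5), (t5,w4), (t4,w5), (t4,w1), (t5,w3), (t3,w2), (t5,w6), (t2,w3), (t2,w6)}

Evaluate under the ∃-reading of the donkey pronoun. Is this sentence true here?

True

"it" takes "a worksheet" as antecedent — a donkey pronoun bound across the clause boundary.
Weak reading: every teacher t with some designed-worksheet has at least one designed-worksheet w such that graded(t,w).
Per teacher: t1:✓  t2:✓  t3:✓  t4:✓  t5:✓
Every teacher in the restrictor has a witness.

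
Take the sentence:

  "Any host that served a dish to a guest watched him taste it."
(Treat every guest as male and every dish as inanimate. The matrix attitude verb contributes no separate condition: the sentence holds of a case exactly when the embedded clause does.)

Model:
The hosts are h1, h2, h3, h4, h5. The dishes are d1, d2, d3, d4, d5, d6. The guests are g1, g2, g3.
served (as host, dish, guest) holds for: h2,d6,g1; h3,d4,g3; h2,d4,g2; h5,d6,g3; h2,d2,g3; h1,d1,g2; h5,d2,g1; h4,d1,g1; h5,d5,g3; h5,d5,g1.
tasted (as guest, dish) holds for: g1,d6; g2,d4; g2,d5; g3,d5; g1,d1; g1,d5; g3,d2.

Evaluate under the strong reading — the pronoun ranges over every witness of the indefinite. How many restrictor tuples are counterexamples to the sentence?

4

"him" takes "a guest" as antecedent and "it" takes "a dish"; both are donkey pronouns co-varying with the restrictor.
Strong reading: for every (h,d,g) with served(h,d,g), tasted(g,d).
Restrictor triples: (h1,d1,g2)→tasted(g2,d1) ✗  (h2,d2,g3)→tasted(g3,d2) ✓  (h2,d4,g2)→tasted(g2,d4) ✓  (h2,d6,g1)→tasted(g1,d6) ✓  (h3,d4,g3)→tasted(g3,d4) ✗  (h4,d1,g1)→tasted(g1,d1) ✓  (h5,d2,g1)→tasted(g1,d2) ✗  (h5,d5,g1)→tasted(g1,d5) ✓  (h5,d5,g3)→tasted(g3,d5) ✓  (h5,d6,g3)→tasted(g3,d6) ✗
Counterexamples (restrictor triples failing the scope): 4.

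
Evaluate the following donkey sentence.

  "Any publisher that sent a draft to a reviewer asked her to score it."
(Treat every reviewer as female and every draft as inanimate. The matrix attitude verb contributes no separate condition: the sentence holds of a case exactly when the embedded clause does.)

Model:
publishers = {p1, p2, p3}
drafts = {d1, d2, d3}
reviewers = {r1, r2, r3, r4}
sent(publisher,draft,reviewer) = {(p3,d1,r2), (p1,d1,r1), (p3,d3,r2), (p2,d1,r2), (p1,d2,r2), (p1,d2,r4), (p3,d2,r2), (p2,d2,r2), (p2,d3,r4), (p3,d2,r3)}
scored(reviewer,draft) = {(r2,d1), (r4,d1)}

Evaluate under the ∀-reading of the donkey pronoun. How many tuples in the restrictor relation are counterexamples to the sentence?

8

"her" takes "a reviewer" as antecedent and "it" takes "a draft"; both are donkey pronouns co-varying with the restrictor.
Strong reading: for every (p,d,r) with sent(p,d,r), scored(r,d).
Restrictor triples: (p1,d1,r1)→scored(r1,d1) ✗  (p1,d2,r2)→scored(r2,d2) ✗  (p1,d2,r4)→scored(r4,d2) ✗  (p2,d1,r2)→scored(r2,d1) ✓  (p2,d2,r2)→scored(r2,d2) ✗  (p2,d3,r4)→scored(r4,d3) ✗  (p3,d1,r2)→scored(r2,d1) ✓  (p3,d2,r2)→scored(r2,d2) ✗  (p3,d2,r3)→scored(r3,d2) ✗  (p3,d3,r2)→scored(r2,d3) ✗
Counterexamples (restrictor triples failing the scope): 8.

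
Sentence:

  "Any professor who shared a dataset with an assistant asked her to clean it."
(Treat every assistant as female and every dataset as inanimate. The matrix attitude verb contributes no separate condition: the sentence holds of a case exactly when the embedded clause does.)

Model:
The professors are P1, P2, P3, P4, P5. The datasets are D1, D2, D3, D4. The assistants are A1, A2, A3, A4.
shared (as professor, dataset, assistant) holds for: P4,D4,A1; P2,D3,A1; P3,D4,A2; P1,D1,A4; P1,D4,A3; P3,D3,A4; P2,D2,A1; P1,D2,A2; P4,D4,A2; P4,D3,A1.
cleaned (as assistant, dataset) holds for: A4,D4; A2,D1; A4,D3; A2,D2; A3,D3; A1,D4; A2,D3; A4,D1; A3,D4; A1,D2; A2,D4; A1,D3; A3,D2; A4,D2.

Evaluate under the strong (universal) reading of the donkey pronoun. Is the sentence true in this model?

True

"her" takes "an assistant" as antecedent and "it" takes "a dataset"; both are donkey pronouns co-varying with the restrictor.
Strong reading: for every (p,d,a) with shared(p,d,a), cleaned(a,d).
Restrictor triples: (P1,D1,A4)→cleaned(A4,D1) ✓  (P1,D2,A2)→cleaned(A2,D2) ✓  (P1,D4,A3)→cleaned(A3,D4) ✓  (P2,D2,A1)→cleaned(A1,D2) ✓  (P2,D3,A1)→cleaned(A1,D3) ✓  (P3,D3,A4)→cleaned(A4,D3) ✓  (P3,D4,A2)→cleaned(A2,D4) ✓  (P4,D3,A1)→cleaned(A1,D3) ✓  (P4,D4,A1)→cleaned(A1,D4) ✓  (P4,D4,A2)→cleaned(A2,D4) ✓
Every restrictor triple satisfies the scope.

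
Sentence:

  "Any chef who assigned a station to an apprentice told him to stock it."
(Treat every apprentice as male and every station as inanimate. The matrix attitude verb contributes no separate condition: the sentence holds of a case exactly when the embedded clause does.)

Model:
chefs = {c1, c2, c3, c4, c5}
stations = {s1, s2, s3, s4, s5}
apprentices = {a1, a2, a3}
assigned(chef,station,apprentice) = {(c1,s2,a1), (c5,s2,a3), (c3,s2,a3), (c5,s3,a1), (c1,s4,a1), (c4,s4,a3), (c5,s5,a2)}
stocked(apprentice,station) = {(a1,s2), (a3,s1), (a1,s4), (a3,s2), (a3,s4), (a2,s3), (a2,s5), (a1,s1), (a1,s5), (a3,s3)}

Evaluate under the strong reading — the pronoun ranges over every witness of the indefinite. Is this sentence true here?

False

"him" takes "an apprentice" as antecedent and "it" takes "a station"; both are donkey pronouns co-varying with the restrictor.
Strong reading: for every (c,s,a) with assigned(c,s,a), stocked(a,s).
Restrictor triples: (c1,s2,a1)→stocked(a1,s2) ✓  (c1,s4,a1)→stocked(a1,s4) ✓  (c3,s2,a3)→stocked(a3,s2) ✓  (c4,s4,a3)→stocked(a3,s4) ✓  (c5,s2,a3)→stocked(a3,s2) ✓  (c5,s3,a1)→stocked(a1,s3) ✗  (c5,s5,a2)→stocked(a2,s5) ✓
Counterexample: (c5,s3,a1) — stocked(a1,s3) does not hold.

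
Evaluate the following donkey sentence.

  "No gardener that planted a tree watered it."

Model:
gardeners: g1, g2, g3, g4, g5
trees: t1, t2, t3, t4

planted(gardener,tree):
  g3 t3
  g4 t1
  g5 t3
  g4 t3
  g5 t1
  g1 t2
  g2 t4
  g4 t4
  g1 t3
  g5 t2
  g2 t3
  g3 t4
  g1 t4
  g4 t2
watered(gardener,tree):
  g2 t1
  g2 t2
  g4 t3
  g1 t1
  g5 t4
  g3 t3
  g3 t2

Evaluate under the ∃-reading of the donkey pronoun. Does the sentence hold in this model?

False

"it" takes "a tree" as antecedent — a donkey pronoun bound across the clause boundary.
Truth condition: for no (g,t) with planted(g,t) does watered(g,t) hold.
Restrictor pairs — does the scope hold? (g1,t2):fails  (g1,t3):fails  (g1,t4):fails  (g2,t3):fails  (g2,t4):fails  (g3,t3):holds  (g3,t4):fails  (g4,t1):fails  (g4,t2):fails  (g4,t3):holds  (g4,t4):fails  (g5,t1):fails  (g5,t2):fails  (g5,t3):fails
Scope holds for 2 pair(s), so the sentence is false.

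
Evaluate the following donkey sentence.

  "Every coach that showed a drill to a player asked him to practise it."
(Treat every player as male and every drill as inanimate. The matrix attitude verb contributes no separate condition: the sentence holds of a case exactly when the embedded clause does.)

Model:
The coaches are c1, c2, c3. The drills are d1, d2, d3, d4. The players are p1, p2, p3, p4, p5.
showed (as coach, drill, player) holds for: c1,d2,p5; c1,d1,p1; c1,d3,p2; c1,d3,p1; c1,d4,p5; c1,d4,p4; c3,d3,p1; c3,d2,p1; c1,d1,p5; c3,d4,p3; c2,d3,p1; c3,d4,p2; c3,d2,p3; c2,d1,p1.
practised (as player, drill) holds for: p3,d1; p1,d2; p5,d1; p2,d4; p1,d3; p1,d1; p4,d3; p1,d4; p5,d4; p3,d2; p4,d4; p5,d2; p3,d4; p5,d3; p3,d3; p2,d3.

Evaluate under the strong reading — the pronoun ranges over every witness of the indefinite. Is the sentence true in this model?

"him" takes "a player" as antecedent and "it" takes "a drill"; both are donkey pronouns co-varying with the restrictor.
Strong reading: for every (c,d,p) with showed(c,d,p), practised(p,d).
Restrictor triples: (c1,d1,p1)→practised(p1,d1) ✓  (c1,d1,p5)→practised(p5,d1) ✓  (c1,d2,p5)→practised(p5,d2) ✓  (c1,d3,p1)→practised(p1,d3) ✓  (c1,d3,p2)→practised(p2,d3) ✓  (c1,d4,p4)→practised(p4,d4) ✓  (c1,d4,p5)→practised(p5,d4) ✓  (c2,d1,p1)→practised(p1,d1) ✓  (c2,d3,p1)→practised(p1,d3) ✓  (c3,d2,p1)→practised(p1,d2) ✓  (c3,d2,p3)→practised(p3,d2) ✓  (c3,d3,p1)→practised(p1,d3) ✓  (c3,d4,p2)→practised(p2,d4) ✓  (c3,d4,p3)→practised(p3,d4) ✓
Every restrictor triple satisfies the scope.

True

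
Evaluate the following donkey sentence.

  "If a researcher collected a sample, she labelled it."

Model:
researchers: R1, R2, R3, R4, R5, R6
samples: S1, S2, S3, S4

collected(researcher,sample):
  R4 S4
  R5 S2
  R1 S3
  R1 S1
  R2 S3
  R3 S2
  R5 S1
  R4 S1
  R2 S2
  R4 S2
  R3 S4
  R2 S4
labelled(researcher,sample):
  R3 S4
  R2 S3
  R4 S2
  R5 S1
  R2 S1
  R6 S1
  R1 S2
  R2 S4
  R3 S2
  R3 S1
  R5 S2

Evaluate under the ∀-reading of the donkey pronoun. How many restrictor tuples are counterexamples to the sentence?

5

"it" takes "a sample" as antecedent — a donkey pronoun bound across the clause boundary.
Strong reading: for every (r,s) with collected(r,s), labelled(r,s).
Restrictor pairs: (R1,S1) ✗  (R1,S3) ✗  (R2,S2) ✗  (R2,S3) ✓  (R2,S4) ✓  (R3,S2) ✓  (R3,S4) ✓  (R4,S1) ✗  (R4,S2) ✓  (R4,S4) ✗  (R5,S1) ✓  (R5,S2) ✓
Counterexamples (restrictor pairs failing the scope): 5.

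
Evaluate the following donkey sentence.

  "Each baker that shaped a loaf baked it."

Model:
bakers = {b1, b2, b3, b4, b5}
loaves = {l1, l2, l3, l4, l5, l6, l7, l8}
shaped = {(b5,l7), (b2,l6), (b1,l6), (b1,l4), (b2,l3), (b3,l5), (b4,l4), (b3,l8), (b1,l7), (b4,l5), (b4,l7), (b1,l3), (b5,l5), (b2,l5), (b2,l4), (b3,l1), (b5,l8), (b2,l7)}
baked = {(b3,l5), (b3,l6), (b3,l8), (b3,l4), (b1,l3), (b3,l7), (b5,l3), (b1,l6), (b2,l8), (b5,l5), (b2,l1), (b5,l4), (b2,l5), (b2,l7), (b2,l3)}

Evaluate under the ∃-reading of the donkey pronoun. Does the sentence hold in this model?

False

"it" takes "a loaf" as antecedent — a donkey pronoun bound across the clause boundary.
Weak reading: every baker b with some shaped-loaf has at least one shaped-loaf l such that baked(b,l).
Per baker: b1:✓  b2:✓  b3:✓  b4:✗  b5:✓
b4 has no witness among its shaped-loaves.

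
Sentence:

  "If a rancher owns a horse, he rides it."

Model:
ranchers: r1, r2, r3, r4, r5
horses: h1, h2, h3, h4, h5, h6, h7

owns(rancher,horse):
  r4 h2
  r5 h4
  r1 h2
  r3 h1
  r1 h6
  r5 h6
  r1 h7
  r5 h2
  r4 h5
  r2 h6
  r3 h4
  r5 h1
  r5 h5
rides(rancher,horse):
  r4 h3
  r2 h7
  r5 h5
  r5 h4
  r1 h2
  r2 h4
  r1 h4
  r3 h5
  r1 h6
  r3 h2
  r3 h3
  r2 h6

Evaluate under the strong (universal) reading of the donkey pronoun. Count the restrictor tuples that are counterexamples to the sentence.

"it" takes "a horse" as antecedent — a donkey pronoun bound across the clause boundary.
Strong reading: for every (r,h) with owns(r,h), rides(r,h).
Restrictor pairs: (r1,h2) ✓  (r1,h6) ✓  (r1,h7) ✗  (r2,h6) ✓  (r3,h1) ✗  (r3,h4) ✗  (r4,h2) ✗  (r4,h5) ✗  (r5,h1) ✗  (r5,h2) ✗  (r5,h4) ✓  (r5,h5) ✓  (r5,h6) ✗
Counterexamples (restrictor pairs failing the scope): 8.

8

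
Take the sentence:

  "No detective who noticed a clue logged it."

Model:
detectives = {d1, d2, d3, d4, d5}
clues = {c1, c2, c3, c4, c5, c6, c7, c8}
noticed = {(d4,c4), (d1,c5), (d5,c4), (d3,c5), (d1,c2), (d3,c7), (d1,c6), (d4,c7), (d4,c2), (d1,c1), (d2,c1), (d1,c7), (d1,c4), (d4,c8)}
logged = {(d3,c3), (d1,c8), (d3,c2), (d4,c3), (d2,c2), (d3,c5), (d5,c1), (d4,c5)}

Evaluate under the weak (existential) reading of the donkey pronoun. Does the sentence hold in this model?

False

"it" takes "a clue" as antecedent — a donkey pronoun bound across the clause boundary.
Truth condition: for no (d,c) with noticed(d,c) does logged(d,c) hold.
Restrictor pairs — does the scope hold? (d1,c1):fails  (d1,c2):fails  (d1,c4):fails  (d1,c5):fails  (d1,c6):fails  (d1,c7):fails  (d2,c1):fails  (d3,c5):holds  (d3,c7):fails  (d4,c2):fails  (d4,c4):fails  (d4,c7):fails  (d4,c8):fails  (d5,c4):fails
Scope holds for 1 pair(s), so the sentence is false.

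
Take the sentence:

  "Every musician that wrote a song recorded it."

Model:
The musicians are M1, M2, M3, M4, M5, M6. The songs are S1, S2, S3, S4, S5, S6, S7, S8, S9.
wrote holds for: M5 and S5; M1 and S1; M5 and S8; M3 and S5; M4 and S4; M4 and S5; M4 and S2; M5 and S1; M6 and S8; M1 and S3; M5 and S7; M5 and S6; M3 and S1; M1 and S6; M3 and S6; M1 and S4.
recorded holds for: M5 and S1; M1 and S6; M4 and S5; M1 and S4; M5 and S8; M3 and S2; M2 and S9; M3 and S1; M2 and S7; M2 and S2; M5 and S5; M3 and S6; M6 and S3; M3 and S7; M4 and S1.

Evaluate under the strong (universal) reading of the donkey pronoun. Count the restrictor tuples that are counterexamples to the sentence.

8

"it" takes "a song" as antecedent — a donkey pronoun bound across the clause boundary.
Strong reading: for every (m,s) with wrote(m,s), recorded(m,s).
Restrictor pairs: (M1,S1) ✗  (M1,S3) ✗  (M1,S4) ✓  (M1,S6) ✓  (M3,S1) ✓  (M3,S5) ✗  (M3,S6) ✓  (M4,S2) ✗  (M4,S4) ✗  (M4,S5) ✓  (M5,S1) ✓  (M5,S5) ✓  (M5,S6) ✗  (M5,S7) ✗  (M5,S8) ✓  (M6,S8) ✗
Counterexamples (restrictor pairs failing the scope): 8.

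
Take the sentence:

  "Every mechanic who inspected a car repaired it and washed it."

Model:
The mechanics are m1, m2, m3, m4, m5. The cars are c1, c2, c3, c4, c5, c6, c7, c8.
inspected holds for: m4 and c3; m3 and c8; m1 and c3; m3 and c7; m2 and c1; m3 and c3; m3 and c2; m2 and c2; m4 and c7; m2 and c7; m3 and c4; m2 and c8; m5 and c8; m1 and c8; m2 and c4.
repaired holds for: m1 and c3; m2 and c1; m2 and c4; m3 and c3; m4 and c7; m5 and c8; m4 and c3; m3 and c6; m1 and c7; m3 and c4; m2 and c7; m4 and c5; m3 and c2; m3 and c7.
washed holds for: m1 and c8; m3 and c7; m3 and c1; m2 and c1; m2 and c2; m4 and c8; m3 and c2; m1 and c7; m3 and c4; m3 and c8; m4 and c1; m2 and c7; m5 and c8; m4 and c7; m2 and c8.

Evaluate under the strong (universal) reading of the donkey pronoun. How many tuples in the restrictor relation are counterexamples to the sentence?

"it" takes "a car" as antecedent — a donkey pronoun bound across the clause boundary.
Strong reading: for every (m,c) with inspected(m,c), repaired(m,c) ∧ washed(m,c).
Restrictor pairs: (m1,c3) ✗  (m1,c8) ✗  (m2,c1) ✓  (m2,c2) ✗  (m2,c4) ✗  (m2,c7) ✓  (m2,c8) ✗  (m3,c2) ✓  (m3,c3) ✗  (m3,c4) ✓  (m3,c7) ✓  (m3,c8) ✗  (m4,c3) ✗  (m4,c7) ✓  (m5,c8) ✓
Counterexamples (restrictor pairs failing the scope): 8.

8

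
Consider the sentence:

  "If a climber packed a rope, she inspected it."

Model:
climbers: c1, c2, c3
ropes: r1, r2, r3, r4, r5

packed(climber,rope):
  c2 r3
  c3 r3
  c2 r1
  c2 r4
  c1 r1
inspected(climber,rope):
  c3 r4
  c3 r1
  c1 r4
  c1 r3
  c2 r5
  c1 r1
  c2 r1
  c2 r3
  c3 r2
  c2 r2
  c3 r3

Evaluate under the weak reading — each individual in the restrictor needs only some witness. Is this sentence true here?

True

"it" takes "a rope" as antecedent — a donkey pronoun bound across the clause boundary.
Weak reading: every climber c with some packed-rope has at least one packed-rope r such that inspected(c,r).
Per climber: c1:✓  c2:✓  c3:✓
Every climber in the restrictor has a witness.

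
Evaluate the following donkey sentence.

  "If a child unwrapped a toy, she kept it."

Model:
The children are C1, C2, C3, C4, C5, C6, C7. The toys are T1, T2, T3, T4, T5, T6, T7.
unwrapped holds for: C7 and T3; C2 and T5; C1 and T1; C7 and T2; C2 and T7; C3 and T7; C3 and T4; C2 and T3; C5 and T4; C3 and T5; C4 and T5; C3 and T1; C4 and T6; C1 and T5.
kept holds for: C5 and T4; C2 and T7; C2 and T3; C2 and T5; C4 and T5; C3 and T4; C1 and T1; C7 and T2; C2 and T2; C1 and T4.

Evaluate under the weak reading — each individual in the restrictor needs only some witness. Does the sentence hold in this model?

"it" takes "a toy" as antecedent — a donkey pronoun bound across the clause boundary.
Weak reading: every child c with some unwrapped-toy has at least one unwrapped-toy t such that kept(c,t).
Per child: C1:✓  C2:✓  C3:✓  C4:✓  C5:✓  C7:✓
Every child in the restrictor has a witness.

True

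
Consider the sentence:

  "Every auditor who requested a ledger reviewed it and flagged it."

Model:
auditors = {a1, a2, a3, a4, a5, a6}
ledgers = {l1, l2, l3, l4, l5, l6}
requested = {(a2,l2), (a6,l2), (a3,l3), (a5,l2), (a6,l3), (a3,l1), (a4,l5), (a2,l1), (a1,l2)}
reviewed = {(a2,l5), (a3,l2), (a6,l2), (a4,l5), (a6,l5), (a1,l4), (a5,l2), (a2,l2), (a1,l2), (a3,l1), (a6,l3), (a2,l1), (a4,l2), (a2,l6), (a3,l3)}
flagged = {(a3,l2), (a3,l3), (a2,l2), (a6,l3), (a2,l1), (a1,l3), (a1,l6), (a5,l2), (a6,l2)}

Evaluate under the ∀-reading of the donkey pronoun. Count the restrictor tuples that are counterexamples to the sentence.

3

"it" takes "a ledger" as antecedent — a donkey pronoun bound across the clause boundary.
Strong reading: for every (a,l) with requested(a,l), reviewed(a,l) ∧ flagged(a,l).
Restrictor pairs: (a1,l2) ✗  (a2,l1) ✓  (a2,l2) ✓  (a3,l1) ✗  (a3,l3) ✓  (a4,l5) ✗  (a5,l2) ✓  (a6,l2) ✓  (a6,l3) ✓
Counterexamples (restrictor pairs failing the scope): 3.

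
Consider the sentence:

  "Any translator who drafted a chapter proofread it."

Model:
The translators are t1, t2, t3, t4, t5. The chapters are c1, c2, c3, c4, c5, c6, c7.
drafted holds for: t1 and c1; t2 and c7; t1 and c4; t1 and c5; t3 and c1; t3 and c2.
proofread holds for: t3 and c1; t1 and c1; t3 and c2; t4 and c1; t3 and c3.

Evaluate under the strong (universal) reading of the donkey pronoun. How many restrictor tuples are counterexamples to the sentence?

3

"it" takes "a chapter" as antecedent — a donkey pronoun bound across the clause boundary.
Strong reading: for every (t,c) with drafted(t,c), proofread(t,c).
Restrictor pairs: (t1,c1) ✓  (t1,c4) ✗  (t1,c5) ✗  (t2,c7) ✗  (t3,c1) ✓  (t3,c2) ✓
Counterexamples (restrictor pairs failing the scope): 3.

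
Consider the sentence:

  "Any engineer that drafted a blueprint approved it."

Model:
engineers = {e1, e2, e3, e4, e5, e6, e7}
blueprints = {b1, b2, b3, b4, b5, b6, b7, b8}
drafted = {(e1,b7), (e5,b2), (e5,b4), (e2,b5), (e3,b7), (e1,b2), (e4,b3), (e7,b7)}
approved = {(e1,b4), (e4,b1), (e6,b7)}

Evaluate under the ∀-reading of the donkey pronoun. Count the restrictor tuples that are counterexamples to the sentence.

"it" takes "a blueprint" as antecedent — a donkey pronoun bound across the clause boundary.
Strong reading: for every (e,b) with drafted(e,b), approved(e,b).
Restrictor pairs: (e1,b2) ✗  (e1,b7) ✗  (e2,b5) ✗  (e3,b7) ✗  (e4,b3) ✗  (e5,b2) ✗  (e5,b4) ✗  (e7,b7) ✗
Counterexamples (restrictor pairs failing the scope): 8.

8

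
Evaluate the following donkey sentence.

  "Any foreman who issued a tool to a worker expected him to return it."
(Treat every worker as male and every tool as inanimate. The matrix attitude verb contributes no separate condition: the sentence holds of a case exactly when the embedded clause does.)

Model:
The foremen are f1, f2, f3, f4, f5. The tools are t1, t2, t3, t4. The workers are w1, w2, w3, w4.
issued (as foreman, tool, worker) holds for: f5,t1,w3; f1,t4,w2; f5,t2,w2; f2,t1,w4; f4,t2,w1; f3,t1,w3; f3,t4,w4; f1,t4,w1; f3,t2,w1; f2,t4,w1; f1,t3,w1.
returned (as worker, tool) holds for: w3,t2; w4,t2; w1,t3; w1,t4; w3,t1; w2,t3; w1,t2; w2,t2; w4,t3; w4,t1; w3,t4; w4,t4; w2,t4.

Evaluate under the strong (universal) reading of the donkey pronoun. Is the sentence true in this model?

True

"him" takes "a worker" as antecedent and "it" takes "a tool"; both are donkey pronouns co-varying with the restrictor.
Strong reading: for every (f,t,w) with issued(f,t,w), returned(w,t).
Restrictor triples: (f1,t3,w1)→returned(w1,t3) ✓  (f1,t4,w1)→returned(w1,t4) ✓  (f1,t4,w2)→returned(w2,t4) ✓  (f2,t1,w4)→returned(w4,t1) ✓  (f2,t4,w1)→returned(w1,t4) ✓  (f3,t1,w3)→returned(w3,t1) ✓  (f3,t2,w1)→returned(w1,t2) ✓  (f3,t4,w4)→returned(w4,t4) ✓  (f4,t2,w1)→returned(w1,t2) ✓  (f5,t1,w3)→returned(w3,t1) ✓  (f5,t2,w2)→returned(w2,t2) ✓
Every restrictor triple satisfies the scope.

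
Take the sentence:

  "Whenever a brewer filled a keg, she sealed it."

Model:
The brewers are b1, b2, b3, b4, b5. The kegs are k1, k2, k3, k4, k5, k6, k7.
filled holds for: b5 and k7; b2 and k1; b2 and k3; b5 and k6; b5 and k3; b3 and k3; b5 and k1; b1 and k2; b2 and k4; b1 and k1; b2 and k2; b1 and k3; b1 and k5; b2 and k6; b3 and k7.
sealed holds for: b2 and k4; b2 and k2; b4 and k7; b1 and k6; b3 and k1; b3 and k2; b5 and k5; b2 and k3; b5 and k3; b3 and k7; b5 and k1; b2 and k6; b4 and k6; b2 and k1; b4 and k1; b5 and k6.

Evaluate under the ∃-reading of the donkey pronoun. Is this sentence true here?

False

"it" takes "a keg" as antecedent — a donkey pronoun bound across the clause boundary.
Weak reading: every brewer b with some filled-keg has at least one filled-keg k such that sealed(b,k).
Per brewer: b1:✗  b2:✓  b3:✓  b5:✓
b1 has no witness among its filled-kegs.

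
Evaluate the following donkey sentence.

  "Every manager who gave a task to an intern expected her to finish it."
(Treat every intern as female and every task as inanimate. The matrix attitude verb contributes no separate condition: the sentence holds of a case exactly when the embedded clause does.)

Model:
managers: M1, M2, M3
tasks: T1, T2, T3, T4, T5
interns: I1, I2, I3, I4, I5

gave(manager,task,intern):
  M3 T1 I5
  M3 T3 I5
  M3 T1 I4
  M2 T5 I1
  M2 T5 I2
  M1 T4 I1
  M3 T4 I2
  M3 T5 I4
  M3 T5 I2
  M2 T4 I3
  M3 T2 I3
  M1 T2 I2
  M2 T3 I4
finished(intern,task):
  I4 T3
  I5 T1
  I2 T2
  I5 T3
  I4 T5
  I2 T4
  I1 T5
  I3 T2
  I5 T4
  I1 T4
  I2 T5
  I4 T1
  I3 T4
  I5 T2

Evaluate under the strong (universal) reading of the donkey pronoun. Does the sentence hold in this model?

"her" takes "an intern" as antecedent and "it" takes "a task"; both are donkey pronouns co-varying with the restrictor.
Strong reading: for every (m,t,i) with gave(m,t,i), finished(i,t).
Restrictor triples: (M1,T2,I2)→finished(I2,T2) ✓  (M1,T4,I1)→finished(I1,T4) ✓  (M2,T3,I4)→finished(I4,T3) ✓  (M2,T4,I3)→finished(I3,T4) ✓  (M2,T5,I1)→finished(I1,T5) ✓  (M2,T5,I2)→finished(I2,T5) ✓  (M3,T1,I4)→finished(I4,T1) ✓  (M3,T1,I5)→finished(I5,T1) ✓  (M3,T2,I3)→finished(I3,T2) ✓  (M3,T3,I5)→finished(I5,T3) ✓  (M3,T4,I2)→finished(I2,T4) ✓  (M3,T5,I2)→finished(I2,T5) ✓  (M3,T5,I4)→finished(I4,T5) ✓
Every restrictor triple satisfies the scope.

True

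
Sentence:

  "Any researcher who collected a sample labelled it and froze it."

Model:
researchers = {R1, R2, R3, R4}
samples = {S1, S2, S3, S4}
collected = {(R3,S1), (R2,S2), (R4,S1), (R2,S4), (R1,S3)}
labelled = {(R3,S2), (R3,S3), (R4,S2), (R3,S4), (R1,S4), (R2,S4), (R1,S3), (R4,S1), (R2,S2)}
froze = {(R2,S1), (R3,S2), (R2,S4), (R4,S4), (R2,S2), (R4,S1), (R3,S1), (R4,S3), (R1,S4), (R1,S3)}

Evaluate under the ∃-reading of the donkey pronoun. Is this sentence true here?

"it" takes "a sample" as antecedent — a donkey pronoun bound across the clause boundary.
Weak reading: every researcher r with some collected-sample has at least one collected-sample s such that labelled(r,s) ∧ froze(r,s).
Per researcher: R1:✓  R2:✓  R3:✗  R4:✓
R3 has no witness among its collected-samples.

False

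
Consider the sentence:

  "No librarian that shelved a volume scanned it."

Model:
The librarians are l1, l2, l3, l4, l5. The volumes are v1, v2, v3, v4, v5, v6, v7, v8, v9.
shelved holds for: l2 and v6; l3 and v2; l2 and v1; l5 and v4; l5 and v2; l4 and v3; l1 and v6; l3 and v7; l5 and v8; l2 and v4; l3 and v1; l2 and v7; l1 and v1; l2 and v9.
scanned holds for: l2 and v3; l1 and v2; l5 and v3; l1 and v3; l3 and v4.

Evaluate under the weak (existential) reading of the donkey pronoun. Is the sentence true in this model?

"it" takes "a volume" as antecedent — a donkey pronoun bound across the clause boundary.
Truth condition: for no (l,v) with shelved(l,v) does scanned(l,v) hold.
Restrictor pairs — does the scope hold? (l1,v1):fails  (l1,v6):fails  (l2,v1):fails  (l2,v4):fails  (l2,v6):fails  (l2,v7):fails  (l2,v9):fails  (l3,v1):fails  (l3,v2):fails  (l3,v7):fails  (l4,v3):fails  (l5,v2):fails  (l5,v4):fails  (l5,v8):fails
Scope holds for no restrictor pair, so the sentence is true.

True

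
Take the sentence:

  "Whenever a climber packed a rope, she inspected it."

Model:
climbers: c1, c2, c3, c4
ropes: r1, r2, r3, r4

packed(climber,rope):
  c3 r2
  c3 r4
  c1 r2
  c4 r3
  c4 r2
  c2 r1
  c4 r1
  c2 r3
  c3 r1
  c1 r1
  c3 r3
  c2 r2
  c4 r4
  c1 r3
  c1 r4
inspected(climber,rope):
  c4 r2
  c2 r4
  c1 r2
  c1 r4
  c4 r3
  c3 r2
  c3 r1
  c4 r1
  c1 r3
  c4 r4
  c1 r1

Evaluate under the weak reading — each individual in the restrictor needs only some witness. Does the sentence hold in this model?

"it" takes "a rope" as antecedent — a donkey pronoun bound across the clause boundary.
Weak reading: every climber c with some packed-rope has at least one packed-rope r such that inspected(c,r).
Per climber: c1:✓  c2:✗  c3:✓  c4:✓
c2 has no witness among its packed-ropes.

False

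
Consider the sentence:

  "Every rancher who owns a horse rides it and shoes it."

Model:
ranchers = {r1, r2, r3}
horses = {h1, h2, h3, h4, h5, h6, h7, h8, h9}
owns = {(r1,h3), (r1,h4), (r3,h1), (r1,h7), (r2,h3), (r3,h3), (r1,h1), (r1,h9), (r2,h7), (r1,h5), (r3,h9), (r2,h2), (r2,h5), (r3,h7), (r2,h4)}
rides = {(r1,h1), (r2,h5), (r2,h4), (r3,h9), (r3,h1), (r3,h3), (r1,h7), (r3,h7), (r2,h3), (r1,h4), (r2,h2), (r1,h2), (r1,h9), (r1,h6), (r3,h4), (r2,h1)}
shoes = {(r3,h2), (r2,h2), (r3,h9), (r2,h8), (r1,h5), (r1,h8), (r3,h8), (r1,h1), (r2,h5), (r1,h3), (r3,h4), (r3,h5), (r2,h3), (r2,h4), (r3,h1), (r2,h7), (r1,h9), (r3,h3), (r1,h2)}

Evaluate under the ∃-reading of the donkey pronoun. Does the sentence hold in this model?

"it" takes "a horse" as antecedent — a donkey pronoun bound across the clause boundary.
Weak reading: every rancher r with some owns-horse has at least one owns-horse h such that rides(r,h) ∧ shoes(r,h).
Per rancher: r1:✓  r2:✓  r3:✓
Every rancher in the restrictor has a witness.

True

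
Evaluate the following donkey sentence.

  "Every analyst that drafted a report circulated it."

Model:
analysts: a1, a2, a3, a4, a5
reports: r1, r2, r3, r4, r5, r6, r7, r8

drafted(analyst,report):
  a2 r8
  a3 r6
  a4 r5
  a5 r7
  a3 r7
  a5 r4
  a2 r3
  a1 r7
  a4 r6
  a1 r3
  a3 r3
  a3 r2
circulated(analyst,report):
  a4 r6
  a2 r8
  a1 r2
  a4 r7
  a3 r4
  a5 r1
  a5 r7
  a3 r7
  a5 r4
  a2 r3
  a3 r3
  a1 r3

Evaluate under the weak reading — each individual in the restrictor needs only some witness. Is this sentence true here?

True

"it" takes "a report" as antecedent — a donkey pronoun bound across the clause boundary.
Weak reading: every analyst a with some drafted-report has at least one drafted-report r such that circulated(a,r).
Per analyst: a1:✓  a2:✓  a3:✓  a4:✓  a5:✓
Every analyst in the restrictor has a witness.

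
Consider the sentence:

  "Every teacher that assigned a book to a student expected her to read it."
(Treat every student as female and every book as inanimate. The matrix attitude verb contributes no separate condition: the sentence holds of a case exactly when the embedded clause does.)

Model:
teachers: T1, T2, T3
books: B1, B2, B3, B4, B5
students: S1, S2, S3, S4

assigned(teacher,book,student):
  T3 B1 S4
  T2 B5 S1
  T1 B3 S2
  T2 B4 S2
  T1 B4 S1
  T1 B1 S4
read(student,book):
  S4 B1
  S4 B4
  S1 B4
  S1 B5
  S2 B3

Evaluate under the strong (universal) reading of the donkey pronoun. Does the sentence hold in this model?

False

"her" takes "a student" as antecedent and "it" takes "a book"; both are donkey pronouns co-varying with the restrictor.
Strong reading: for every (t,b,s) with assigned(t,b,s), read(s,b).
Restrictor triples: (T1,B1,S4)→read(S4,B1) ✓  (T1,B3,S2)→read(S2,B3) ✓  (T1,B4,S1)→read(S1,B4) ✓  (T2,B4,S2)→read(S2,B4) ✗  (T2,B5,S1)→read(S1,B5) ✓  (T3,B1,S4)→read(S4,B1) ✓
Counterexample: (T2,B4,S2) — read(S2,B4) does not hold.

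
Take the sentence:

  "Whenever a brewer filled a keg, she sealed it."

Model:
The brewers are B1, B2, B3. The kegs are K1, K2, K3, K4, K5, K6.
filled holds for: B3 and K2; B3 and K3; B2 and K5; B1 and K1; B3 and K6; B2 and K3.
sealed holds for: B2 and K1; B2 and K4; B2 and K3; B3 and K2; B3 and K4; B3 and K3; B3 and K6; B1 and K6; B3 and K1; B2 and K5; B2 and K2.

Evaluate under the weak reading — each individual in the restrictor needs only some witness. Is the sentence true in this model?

"it" takes "a keg" as antecedent — a donkey pronoun bound across the clause boundary.
Weak reading: every brewer b with some filled-keg has at least one filled-keg k such that sealed(b,k).
Per brewer: B1:✗  B2:✓  B3:✓
B1 has no witness among its filled-kegs.

False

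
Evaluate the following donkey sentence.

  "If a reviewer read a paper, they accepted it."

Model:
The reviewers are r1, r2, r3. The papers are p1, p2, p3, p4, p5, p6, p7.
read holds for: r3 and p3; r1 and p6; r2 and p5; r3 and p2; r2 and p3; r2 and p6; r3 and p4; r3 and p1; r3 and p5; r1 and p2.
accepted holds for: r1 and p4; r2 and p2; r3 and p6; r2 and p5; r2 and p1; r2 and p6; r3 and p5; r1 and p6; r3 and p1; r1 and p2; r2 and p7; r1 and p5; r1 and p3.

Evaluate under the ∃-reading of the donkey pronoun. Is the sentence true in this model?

"it" takes "a paper" as antecedent — a donkey pronoun bound across the clause boundary.
Weak reading: every reviewer r with some read-paper has at least one read-paper p such that accepted(r,p).
Per reviewer: r1:✓  r2:✓  r3:✓
Every reviewer in the restrictor has a witness.

True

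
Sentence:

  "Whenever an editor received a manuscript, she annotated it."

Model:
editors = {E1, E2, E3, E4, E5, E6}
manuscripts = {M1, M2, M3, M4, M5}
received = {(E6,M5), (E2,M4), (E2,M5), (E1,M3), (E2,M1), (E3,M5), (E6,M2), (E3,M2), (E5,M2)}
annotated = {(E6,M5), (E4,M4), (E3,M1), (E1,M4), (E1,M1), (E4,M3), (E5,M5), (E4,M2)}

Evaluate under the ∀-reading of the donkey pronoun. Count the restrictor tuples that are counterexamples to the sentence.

8

"it" takes "a manuscript" as antecedent — a donkey pronoun bound across the clause boundary.
Strong reading: for every (e,m) with received(e,m), annotated(e,m).
Restrictor pairs: (E1,M3) ✗  (E2,M1) ✗  (E2,M4) ✗  (E2,M5) ✗  (E3,M2) ✗  (E3,M5) ✗  (E5,M2) ✗  (E6,M2) ✗  (E6,M5) ✓
Counterexamples (restrictor pairs failing the scope): 8.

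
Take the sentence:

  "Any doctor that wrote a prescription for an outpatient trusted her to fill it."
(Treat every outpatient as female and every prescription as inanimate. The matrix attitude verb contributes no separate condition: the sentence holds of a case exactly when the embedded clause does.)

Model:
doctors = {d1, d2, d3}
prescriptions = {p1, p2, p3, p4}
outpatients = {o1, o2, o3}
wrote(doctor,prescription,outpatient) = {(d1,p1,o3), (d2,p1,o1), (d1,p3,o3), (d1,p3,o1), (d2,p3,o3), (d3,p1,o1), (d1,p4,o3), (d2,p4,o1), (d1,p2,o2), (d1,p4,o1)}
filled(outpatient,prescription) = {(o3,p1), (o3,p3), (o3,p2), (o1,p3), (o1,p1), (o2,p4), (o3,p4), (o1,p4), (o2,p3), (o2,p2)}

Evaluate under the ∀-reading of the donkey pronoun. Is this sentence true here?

"her" takes "an outpatient" as antecedent and "it" takes "a prescription"; both are donkey pronouns co-varying with the restrictor.
Strong reading: for every (d,p,o) with wrote(d,p,o), filled(o,p).
Restrictor triples: (d1,p1,o3)→filled(o3,p1) ✓  (d1,p2,o2)→filled(o2,p2) ✓  (d1,p3,o1)→filled(o1,p3) ✓  (d1,p3,o3)→filled(o3,p3) ✓  (d1,p4,o1)→filled(o1,p4) ✓  (d1,p4,o3)→filled(o3,p4) ✓  (d2,p1,o1)→filled(o1,p1) ✓  (d2,p3,o3)→filled(o3,p3) ✓  (d2,p4,o1)→filled(o1,p4) ✓  (d3,p1,o1)→filled(o1,p1) ✓
Every restrictor triple satisfies the scope.

True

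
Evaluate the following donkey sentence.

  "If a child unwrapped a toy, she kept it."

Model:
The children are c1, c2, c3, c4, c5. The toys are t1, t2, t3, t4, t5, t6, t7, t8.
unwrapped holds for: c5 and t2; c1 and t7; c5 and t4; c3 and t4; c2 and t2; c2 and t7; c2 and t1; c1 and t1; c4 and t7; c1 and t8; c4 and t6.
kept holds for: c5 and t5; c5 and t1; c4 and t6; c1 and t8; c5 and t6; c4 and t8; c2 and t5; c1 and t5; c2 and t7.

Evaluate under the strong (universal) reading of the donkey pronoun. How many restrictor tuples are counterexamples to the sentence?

"it" takes "a toy" as antecedent — a donkey pronoun bound across the clause boundary.
Strong reading: for every (c,t) with unwrapped(c,t), kept(c,t).
Restrictor pairs: (c1,t1) ✗  (c1,t7) ✗  (c1,t8) ✓  (c2,t1) ✗  (c2,t2) ✗  (c2,t7) ✓  (c3,t4) ✗  (c4,t6) ✓  (c4,t7) ✗  (c5,t2) ✗  (c5,t4) ✗
Counterexamples (restrictor pairs failing the scope): 8.

8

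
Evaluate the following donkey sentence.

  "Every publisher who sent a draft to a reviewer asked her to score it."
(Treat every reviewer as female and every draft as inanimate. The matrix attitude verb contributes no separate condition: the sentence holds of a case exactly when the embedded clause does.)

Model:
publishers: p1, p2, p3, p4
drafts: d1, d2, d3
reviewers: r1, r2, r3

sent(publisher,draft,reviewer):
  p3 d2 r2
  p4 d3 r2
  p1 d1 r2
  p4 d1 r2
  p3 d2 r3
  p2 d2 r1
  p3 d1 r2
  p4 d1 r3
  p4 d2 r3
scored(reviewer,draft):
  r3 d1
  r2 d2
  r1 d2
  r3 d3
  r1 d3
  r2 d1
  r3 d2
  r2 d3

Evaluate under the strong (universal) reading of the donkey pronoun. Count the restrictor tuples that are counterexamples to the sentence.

0

"her" takes "a reviewer" as antecedent and "it" takes "a draft"; both are donkey pronouns co-varying with the restrictor.
Strong reading: for every (p,d,r) with sent(p,d,r), scored(r,d).
Restrictor triples: (p1,d1,r2)→scored(r2,d1) ✓  (p2,d2,r1)→scored(r1,d2) ✓  (p3,d1,r2)→scored(r2,d1) ✓  (p3,d2,r2)→scored(r2,d2) ✓  (p3,d2,r3)→scored(r3,d2) ✓  (p4,d1,r2)→scored(r2,d1) ✓  (p4,d1,r3)→scored(r3,d1) ✓  (p4,d2,r3)→scored(r3,d2) ✓  (p4,d3,r2)→scored(r2,d3) ✓
Counterexamples (restrictor triples failing the scope): 0.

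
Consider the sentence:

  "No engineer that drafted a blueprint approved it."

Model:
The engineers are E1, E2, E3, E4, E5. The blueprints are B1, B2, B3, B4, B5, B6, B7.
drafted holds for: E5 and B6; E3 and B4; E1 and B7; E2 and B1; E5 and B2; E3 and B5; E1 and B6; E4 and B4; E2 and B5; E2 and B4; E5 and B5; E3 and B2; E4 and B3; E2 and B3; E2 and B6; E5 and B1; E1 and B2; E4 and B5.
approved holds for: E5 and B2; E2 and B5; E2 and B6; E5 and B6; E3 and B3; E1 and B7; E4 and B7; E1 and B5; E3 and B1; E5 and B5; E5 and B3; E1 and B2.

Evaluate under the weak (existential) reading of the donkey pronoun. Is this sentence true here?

False

"it" takes "a blueprint" as antecedent — a donkey pronoun bound across the clause boundary.
Truth condition: for no (e,b) with drafted(e,b) does approved(e,b) hold.
Restrictor pairs — does the scope hold? (E1,B2):holds  (E1,B6):fails  (E1,B7):holds  (E2,B1):fails  (E2,B3):fails  (E2,B4):fails  (E2,B5):holds  (E2,B6):holds  (E3,B2):fails  (E3,B4):fails  (E3,B5):fails  (E4,B3):fails  (E4,B4):fails  (E4,B5):fails  (E5,B1):fails  (E5,B2):holds  (E5,B5):holds  (E5,B6):holds
Scope holds for 7 pair(s), so the sentence is false.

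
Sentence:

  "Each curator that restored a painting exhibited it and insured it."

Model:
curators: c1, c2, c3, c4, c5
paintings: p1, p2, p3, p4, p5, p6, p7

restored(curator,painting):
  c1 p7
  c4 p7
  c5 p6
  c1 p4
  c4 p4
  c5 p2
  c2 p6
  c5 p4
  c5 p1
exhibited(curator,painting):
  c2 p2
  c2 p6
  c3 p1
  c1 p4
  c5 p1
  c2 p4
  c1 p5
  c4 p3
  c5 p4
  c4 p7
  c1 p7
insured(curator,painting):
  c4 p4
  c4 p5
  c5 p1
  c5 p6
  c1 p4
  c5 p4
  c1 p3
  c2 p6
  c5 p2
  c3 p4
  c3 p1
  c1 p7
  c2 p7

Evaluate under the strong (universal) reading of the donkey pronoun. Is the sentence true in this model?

"it" takes "a painting" as antecedent — a donkey pronoun bound across the clause boundary.
Strong reading: for every (c,p) with restored(c,p), exhibited(c,p) ∧ insured(c,p).
Restrictor pairs: (c1,p4) ✓  (c1,p7) ✓  (c2,p6) ✓  (c4,p4) ✗  (c4,p7) ✗  (c5,p1) ✓  (c5,p2) ✗  (c5,p4) ✓  (c5,p6) ✗
Counterexample: (c4,p4) is in restored but fails the scope.

False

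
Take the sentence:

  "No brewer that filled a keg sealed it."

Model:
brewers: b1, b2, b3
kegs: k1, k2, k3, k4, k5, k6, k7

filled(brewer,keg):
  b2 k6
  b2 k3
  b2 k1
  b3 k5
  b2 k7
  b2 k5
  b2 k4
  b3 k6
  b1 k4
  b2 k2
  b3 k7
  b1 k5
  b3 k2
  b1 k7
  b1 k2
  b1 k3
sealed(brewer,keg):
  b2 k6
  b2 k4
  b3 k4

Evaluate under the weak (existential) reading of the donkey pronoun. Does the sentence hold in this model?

False

"it" takes "a keg" as antecedent — a donkey pronoun bound across the clause boundary.
Truth condition: for no (b,k) with filled(b,k) does sealed(b,k) hold.
Restrictor pairs — does the scope hold? (b1,k2):fails  (b1,k3):fails  (b1,k4):fails  (b1,k5):fails  (b1,k7):fails  (b2,k1):fails  (b2,k2):fails  (b2,k3):fails  (b2,k4):holds  (b2,k5):fails  (b2,k6):holds  (b2,k7):fails  (b3,k2):fails  (b3,k5):fails  (b3,k6):fails  (b3,k7):fails
Scope holds for 2 pair(s), so the sentence is false.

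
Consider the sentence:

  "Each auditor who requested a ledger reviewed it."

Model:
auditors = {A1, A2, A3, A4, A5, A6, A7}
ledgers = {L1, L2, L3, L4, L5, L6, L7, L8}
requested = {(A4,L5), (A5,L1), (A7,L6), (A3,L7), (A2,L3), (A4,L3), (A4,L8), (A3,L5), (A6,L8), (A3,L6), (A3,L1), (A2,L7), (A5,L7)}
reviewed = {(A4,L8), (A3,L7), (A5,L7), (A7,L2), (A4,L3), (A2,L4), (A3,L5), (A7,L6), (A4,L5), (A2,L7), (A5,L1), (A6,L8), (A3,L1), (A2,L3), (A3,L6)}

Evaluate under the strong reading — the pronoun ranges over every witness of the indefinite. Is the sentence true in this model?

"it" takes "a ledger" as antecedent — a donkey pronoun bound across the clause boundary.
Strong reading: for every (a,l) with requested(a,l), reviewed(a,l).
Restrictor pairs: (A2,L3) ✓  (A2,L7) ✓  (A3,L1) ✓  (A3,L5) ✓  (A3,L6) ✓  (A3,L7) ✓  (A4,L3) ✓  (A4,L5) ✓  (A4,L8) ✓  (A5,L1) ✓  (A5,L7) ✓  (A6,L8) ✓  (A7,L6) ✓
Every restrictor pair satisfies the scope.

True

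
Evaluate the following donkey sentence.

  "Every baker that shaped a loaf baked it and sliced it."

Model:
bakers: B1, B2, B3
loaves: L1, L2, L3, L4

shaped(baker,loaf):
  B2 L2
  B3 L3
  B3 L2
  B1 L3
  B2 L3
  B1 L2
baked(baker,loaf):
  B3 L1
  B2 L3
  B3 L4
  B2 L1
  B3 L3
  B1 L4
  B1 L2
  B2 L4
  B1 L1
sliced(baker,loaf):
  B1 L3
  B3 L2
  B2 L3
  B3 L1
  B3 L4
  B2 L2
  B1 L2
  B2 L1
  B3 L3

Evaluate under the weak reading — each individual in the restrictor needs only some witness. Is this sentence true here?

"it" takes "a loaf" as antecedent — a donkey pronoun bound across the clause boundary.
Weak reading: every baker b with some shaped-loaf has at least one shaped-loaf l such that baked(b,l) ∧ sliced(b,l).
Per baker: B1:✓  B2:✓  B3:✓
Every baker in the restrictor has a witness.

True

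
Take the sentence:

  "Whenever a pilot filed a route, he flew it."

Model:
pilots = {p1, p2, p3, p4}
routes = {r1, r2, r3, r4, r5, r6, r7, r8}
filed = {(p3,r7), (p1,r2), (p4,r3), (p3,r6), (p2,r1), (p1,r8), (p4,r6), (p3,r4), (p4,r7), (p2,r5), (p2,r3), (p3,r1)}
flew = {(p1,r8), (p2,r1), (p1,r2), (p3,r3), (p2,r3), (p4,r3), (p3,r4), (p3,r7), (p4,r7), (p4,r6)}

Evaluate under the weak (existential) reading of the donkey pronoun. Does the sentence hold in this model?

True

"it" takes "a route" as antecedent — a donkey pronoun bound across the clause boundary.
Weak reading: every pilot p with some filed-route has at least one filed-route r such that flew(p,r).
Per pilot: p1:✓  p2:✓  p3:✓  p4:✓
Every pilot in the restrictor has a witness.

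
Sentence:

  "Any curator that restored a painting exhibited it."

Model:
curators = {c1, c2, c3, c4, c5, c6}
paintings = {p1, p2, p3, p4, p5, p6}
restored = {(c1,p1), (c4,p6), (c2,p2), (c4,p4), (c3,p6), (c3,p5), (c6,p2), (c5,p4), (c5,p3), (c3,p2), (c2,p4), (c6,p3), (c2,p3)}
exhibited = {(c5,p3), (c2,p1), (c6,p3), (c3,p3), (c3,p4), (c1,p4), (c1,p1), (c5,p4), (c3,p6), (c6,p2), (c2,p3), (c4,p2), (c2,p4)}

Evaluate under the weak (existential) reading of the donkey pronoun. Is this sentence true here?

False

"it" takes "a painting" as antecedent — a donkey pronoun bound across the clause boundary.
Weak reading: every curator c with some restored-painting has at least one restored-painting p such that exhibited(c,p).
Per curator: c1:✓  c2:✓  c3:✓  c4:✗  c5:✓  c6:✓
c4 has no witness among its restored-paintings.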